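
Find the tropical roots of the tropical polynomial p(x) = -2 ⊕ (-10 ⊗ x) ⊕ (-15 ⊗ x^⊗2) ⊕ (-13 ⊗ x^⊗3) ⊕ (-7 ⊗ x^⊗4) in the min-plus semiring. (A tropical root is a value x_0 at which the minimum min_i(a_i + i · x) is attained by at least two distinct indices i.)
Roots: {-6, -2, 5, 8}

Each tropical root is a break point of the lower envelope of the lines y = a_i + i · x (there are 5 lines, with slopes 0, 1, ..., 4). Only the lines that attain the minimum somewhere contribute to roots; other lines are dominated. Here the surviving (envelope) indices are i = 4, i = 3, i = 2, i = 1, i = 0.
Intersections between consecutive envelope lines give the roots: for adjacent envelope indices i < j the intersection is x = (a_i − a_j) / (j − i). Reading off the sorted break points: {-6, -2, 5, 8}.
Verification: at each break x_0, at least two indices attain the minimum of min_i(a_i + i · x_0).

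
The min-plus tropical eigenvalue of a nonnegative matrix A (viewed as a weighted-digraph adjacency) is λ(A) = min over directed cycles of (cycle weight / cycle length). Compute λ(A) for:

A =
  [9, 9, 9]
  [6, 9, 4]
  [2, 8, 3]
λ(A) = 3

Enumerate directed cycles and compute their means (weight / length). Sample:
  cycle 0 → 0: weight = 9, length = 1, mean = 9/1 ≈ 9.000
  cycle 1 → 1: weight = 9, length = 1, mean = 9/1 ≈ 9.000
  cycle 2 → 2: weight = 3, length = 1, mean = 3/1 ≈ 3.000
  cycle 0 → 1 → 0: weight = 15, length = 2, mean = 15/2 ≈ 7.500
  cycle 0 → 2 → 0: weight = 11, length = 2, mean = 11/2 ≈ 5.500
  cycle 1 → 0 → 1: weight = 15, length = 2, mean = 15/2 ≈ 7.500
Minimum mean = 3.000, attained e.g. along the cycle 2 → 2 with weight 3 and length 1. So λ(A) = 3/1 = 3.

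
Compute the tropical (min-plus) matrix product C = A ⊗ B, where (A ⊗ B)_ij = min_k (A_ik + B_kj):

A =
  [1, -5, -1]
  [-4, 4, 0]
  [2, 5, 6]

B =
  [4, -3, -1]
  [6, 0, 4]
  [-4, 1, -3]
A ⊗ B =
  [-5, -5, -4]
  [-4, -7, -5]
  [2, -1, 1]

Apply the min-plus product entry-by-entry:
  C[0][0] = min over k of (A[0][0] + B[0][0] = 1 + 4 = 5, A[0][1] + B[1][0] = -5 + 6 = 1, A[0][2] + B[2][0] = -1 + -4 = -5) = -5 (attained at k = 2)
  C[0][1] = min over k of (A[0][0] + B[0][1] = 1 + -3 = -2, A[0][1] + B[1][1] = -5 + 0 = -5, A[0][2] + B[2][1] = -1 + 1 = 0) = -5 (attained at k = 1)
  C[0][2] = min over k of (A[0][0] + B[0][2] = 1 + -1 = 0, A[0][1] + B[1][2] = -5 + 4 = -1, A[0][2] + B[2][2] = -1 + -3 = -4) = -4 (attained at k = 2)
  C[1][0] = min over k of (A[1][0] + B[0][0] = -4 + 4 = 0, A[1][1] + B[1][0] = 4 + 6 = 10, A[1][2] + B[2][0] = 0 + -4 = -4) = -4 (attained at k = 2)
  C[1][1] = min over k of (A[1][0] + B[0][1] = -4 + -3 = -7, A[1][1] + B[1][1] = 4 + 0 = 4, A[1][2] + B[2][1] = 0 + 1 = 1) = -7 (attained at k = 0)
  C[1][2] = min over k of (A[1][0] + B[0][2] = -4 + -1 = -5, A[1][1] + B[1][2] = 4 + 4 = 8, A[1][2] + B[2][2] = 0 + -3 = -3) = -5 (attained at k = 0)
  C[2][0] = min over k of (A[2][0] + B[0][0] = 2 + 4 = 6, A[2][1] + B[1][0] = 5 + 6 = 11, A[2][2] + B[2][0] = 6 + -4 = 2) = 2 (attained at k = 2)
  C[2][1] = min over k of (A[2][0] + B[0][1] = 2 + -3 = -1, A[2][1] + B[1][1] = 5 + 0 = 5, A[2][2] + B[2][1] = 6 + 1 = 7) = -1 (attained at k = 0)
  C[2][2] = min over k of (A[2][0] + B[0][2] = 2 + -1 = 1, A[2][1] + B[1][2] = 5 + 4 = 9, A[2][2] + B[2][2] = 6 + -3 = 3) = 1 (attained at k = 0)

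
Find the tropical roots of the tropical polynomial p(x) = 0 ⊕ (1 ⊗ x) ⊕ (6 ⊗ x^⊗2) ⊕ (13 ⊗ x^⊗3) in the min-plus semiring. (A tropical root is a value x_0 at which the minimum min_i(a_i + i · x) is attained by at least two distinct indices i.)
Roots: {-7, -5, -1}

Each tropical root is a break point of the lower envelope of the lines y = a_i + i · x (there are 4 lines, with slopes 0, 1, ..., 3). Only the lines that attain the minimum somewhere contribute to roots; other lines are dominated. Here the surviving (envelope) indices are i = 3, i = 2, i = 1, i = 0.
Intersections between consecutive envelope lines give the roots: for adjacent envelope indices i < j the intersection is x = (a_i − a_j) / (j − i). Reading off the sorted break points: {-7, -5, -1}.
Verification: at each break x_0, at least two indices attain the minimum of min_i(a_i + i · x_0).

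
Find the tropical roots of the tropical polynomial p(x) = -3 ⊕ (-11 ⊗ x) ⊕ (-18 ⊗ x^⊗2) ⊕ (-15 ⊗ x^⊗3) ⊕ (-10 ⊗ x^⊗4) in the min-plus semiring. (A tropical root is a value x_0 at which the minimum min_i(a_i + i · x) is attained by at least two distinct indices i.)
Roots: {-5, -3, 7, 8}

Each tropical root is a break point of the lower envelope of the lines y = a_i + i · x (there are 5 lines, with slopes 0, 1, ..., 4). Only the lines that attain the minimum somewhere contribute to roots; other lines are dominated. Here the surviving (envelope) indices are i = 4, i = 3, i = 2, i = 1, i = 0.
Intersections between consecutive envelope lines give the roots: for adjacent envelope indices i < j the intersection is x = (a_i − a_j) / (j − i). Reading off the sorted break points: {-5, -3, 7, 8}.
Verification: at each break x_0, at least two indices attain the minimum of min_i(a_i + i · x_0).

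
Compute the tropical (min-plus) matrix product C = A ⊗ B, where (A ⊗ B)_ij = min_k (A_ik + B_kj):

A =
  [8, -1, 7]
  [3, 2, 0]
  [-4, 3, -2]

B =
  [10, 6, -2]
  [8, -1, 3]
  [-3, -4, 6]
A ⊗ B =
  [4, -2, 2]
  [-3, -4, 1]
  [-5, -6, -6]

Apply the min-plus product entry-by-entry:
  C[0][0] = min over k of (A[0][0] + B[0][0] = 8 + 10 = 18, A[0][1] + B[1][0] = -1 + 8 = 7, A[0][2] + B[2][0] = 7 + -3 = 4) = 4 (attained at k = 2)
  C[0][1] = min over k of (A[0][0] + B[0][1] = 8 + 6 = 14, A[0][1] + B[1][1] = -1 + -1 = -2, A[0][2] + B[2][1] = 7 + -4 = 3) = -2 (attained at k = 1)
  C[0][2] = min over k of (A[0][0] + B[0][2] = 8 + -2 = 6, A[0][1] + B[1][2] = -1 + 3 = 2, A[0][2] + B[2][2] = 7 + 6 = 13) = 2 (attained at k = 1)
  C[1][0] = min over k of (A[1][0] + B[0][0] = 3 + 10 = 13, A[1][1] + B[1][0] = 2 + 8 = 10, A[1][2] + B[2][0] = 0 + -3 = -3) = -3 (attained at k = 2)
  C[1][1] = min over k of (A[1][0] + B[0][1] = 3 + 6 = 9, A[1][1] + B[1][1] = 2 + -1 = 1, A[1][2] + B[2][1] = 0 + -4 = -4) = -4 (attained at k = 2)
  C[1][2] = min over k of (A[1][0] + B[0][2] = 3 + -2 = 1, A[1][1] + B[1][2] = 2 + 3 = 5, A[1][2] + B[2][2] = 0 + 6 = 6) = 1 (attained at k = 0)
  C[2][0] = min over k of (A[2][0] + B[0][0] = -4 + 10 = 6, A[2][1] + B[1][0] = 3 + 8 = 11, A[2][2] + B[2][0] = -2 + -3 = -5) = -5 (attained at k = 2)
  C[2][1] = min over k of (A[2][0] + B[0][1] = -4 + 6 = 2, A[2][1] + B[1][1] = 3 + -1 = 2, A[2][2] + B[2][1] = -2 + -4 = -6) = -6 (attained at k = 2)
  C[2][2] = min over k of (A[2][0] + B[0][2] = -4 + -2 = -6, A[2][1] + B[1][2] = 3 + 3 = 6, A[2][2] + B[2][2] = -2 + 6 = 4) = -6 (attained at k = 0)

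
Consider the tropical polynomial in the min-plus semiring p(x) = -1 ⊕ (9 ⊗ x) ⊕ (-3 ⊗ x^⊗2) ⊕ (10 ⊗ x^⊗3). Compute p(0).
p(0) = -3

A tropical monomial a ⊗ x^⊗i evaluates to a + i · x. Evaluating each term at x = 0:
  Term 0 contributes -1 + 0 · 0 = -1
  Term 1 contributes 9 + 1 · 0 = 9
  Term 2 contributes -3 + 2 · 0 = -3
  Term 3 contributes 10 + 3 · 0 = 10
p(0) = ⊕ of these = min[-1, 9, -3, 10] = -3.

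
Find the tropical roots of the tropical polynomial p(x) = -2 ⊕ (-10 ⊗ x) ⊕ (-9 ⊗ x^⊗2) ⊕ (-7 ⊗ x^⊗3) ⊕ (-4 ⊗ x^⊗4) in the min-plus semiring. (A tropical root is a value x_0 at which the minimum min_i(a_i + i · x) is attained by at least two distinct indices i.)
Roots: {-3, -2, -1, 8}

Each tropical root is a break point of the lower envelope of the lines y = a_i + i · x (there are 5 lines, with slopes 0, 1, ..., 4). Only the lines that attain the minimum somewhere contribute to roots; other lines are dominated. Here the surviving (envelope) indices are i = 4, i = 3, i = 2, i = 1, i = 0.
Intersections between consecutive envelope lines give the roots: for adjacent envelope indices i < j the intersection is x = (a_i − a_j) / (j − i). Reading off the sorted break points: {-3, -2, -1, 8}.
Verification: at each break x_0, at least two indices attain the minimum of min_i(a_i + i · x_0).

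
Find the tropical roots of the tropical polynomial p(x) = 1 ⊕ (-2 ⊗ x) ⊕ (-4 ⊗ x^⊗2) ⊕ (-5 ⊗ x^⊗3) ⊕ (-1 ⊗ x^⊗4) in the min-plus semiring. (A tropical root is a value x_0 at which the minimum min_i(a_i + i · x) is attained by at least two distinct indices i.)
Roots: {-4, 1, 2, 3}

Each tropical root is a break point of the lower envelope of the lines y = a_i + i · x (there are 5 lines, with slopes 0, 1, ..., 4). Only the lines that attain the minimum somewhere contribute to roots; other lines are dominated. Here the surviving (envelope) indices are i = 4, i = 3, i = 2, i = 1, i = 0.
Intersections between consecutive envelope lines give the roots: for adjacent envelope indices i < j the intersection is x = (a_i − a_j) / (j − i). Reading off the sorted break points: {-4, 1, 2, 3}.
Verification: at each break x_0, at least two indices attain the minimum of min_i(a_i + i · x_0).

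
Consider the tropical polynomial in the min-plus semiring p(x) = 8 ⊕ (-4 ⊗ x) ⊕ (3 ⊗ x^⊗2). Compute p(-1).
p(-1) = -5

A tropical monomial a ⊗ x^⊗i evaluates to a + i · x. Evaluating each term at x = -1:
  Term 0 contributes 8 + 0 · -1 = 8
  Term 1 contributes -4 + 1 · -1 = -5
  Term 2 contributes 3 + 2 · -1 = 1
p(-1) = ⊕ of these = min[8, -5, 1] = -5.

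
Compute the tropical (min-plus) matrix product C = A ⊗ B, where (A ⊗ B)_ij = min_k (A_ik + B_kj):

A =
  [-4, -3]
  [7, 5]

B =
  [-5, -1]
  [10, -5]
A ⊗ B =
  [-9, -8]
  [2, 0]

Apply the min-plus product entry-by-entry:
  C[0][0] = min over k of (A[0][0] + B[0][0] = -4 + -5 = -9, A[0][1] + B[1][0] = -3 + 10 = 7) = -9 (attained at k = 0)
  C[0][1] = min over k of (A[0][0] + B[0][1] = -4 + -1 = -5, A[0][1] + B[1][1] = -3 + -5 = -8) = -8 (attained at k = 1)
  C[1][0] = min over k of (A[1][0] + B[0][0] = 7 + -5 = 2, A[1][1] + B[1][0] = 5 + 10 = 15) = 2 (attained at k = 0)
  C[1][1] = min over k of (A[1][0] + B[0][1] = 7 + -1 = 6, A[1][1] + B[1][1] = 5 + -5 = 0) = 0 (attained at k = 1)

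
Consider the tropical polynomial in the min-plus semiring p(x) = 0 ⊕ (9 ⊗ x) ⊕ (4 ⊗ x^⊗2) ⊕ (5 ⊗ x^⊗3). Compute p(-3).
p(-3) = -4

A tropical monomial a ⊗ x^⊗i evaluates to a + i · x. Evaluating each term at x = -3:
  Term 0 contributes 0 + 0 · -3 = 0
  Term 1 contributes 9 + 1 · -3 = 6
  Term 2 contributes 4 + 2 · -3 = -2
  Term 3 contributes 5 + 3 · -3 = -4
p(-3) = ⊕ of these = min[0, 6, -2, -4] = -4.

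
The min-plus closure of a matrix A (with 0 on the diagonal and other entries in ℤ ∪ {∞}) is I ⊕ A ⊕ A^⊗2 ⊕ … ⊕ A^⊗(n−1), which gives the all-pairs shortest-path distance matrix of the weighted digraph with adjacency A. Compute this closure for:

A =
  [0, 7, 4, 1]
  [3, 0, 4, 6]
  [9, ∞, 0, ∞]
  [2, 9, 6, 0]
Closure =
  [0, 7, 4, 1]
  [3, 0, 4, 4]
  [9, 16, 0, 10]
  [2, 9, 6, 0]

This is the Floyd-Warshall all-pairs shortest-path computation. For each intermediate vertex k = 0, 1, …, 3, update dist[i][j] ← min(dist[i][j], dist[i][k] + dist[k][j]). The final matrix gives, for each (i, j), the minimum total weight of any directed path from i to j (possibly empty when i = j).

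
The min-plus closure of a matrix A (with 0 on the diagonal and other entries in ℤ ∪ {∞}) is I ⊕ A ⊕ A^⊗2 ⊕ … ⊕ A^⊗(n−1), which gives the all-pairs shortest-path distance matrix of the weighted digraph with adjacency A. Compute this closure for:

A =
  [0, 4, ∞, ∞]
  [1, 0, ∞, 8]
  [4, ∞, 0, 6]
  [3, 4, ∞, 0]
Closure =
  [0, 4, ∞, 12]
  [1, 0, ∞, 8]
  [4, 8, 0, 6]
  [3, 4, ∞, 0]

This is the Floyd-Warshall all-pairs shortest-path computation. For each intermediate vertex k = 0, 1, …, 3, update dist[i][j] ← min(dist[i][j], dist[i][k] + dist[k][j]). The final matrix gives, for each (i, j), the minimum total weight of any directed path from i to j (possibly empty when i = j).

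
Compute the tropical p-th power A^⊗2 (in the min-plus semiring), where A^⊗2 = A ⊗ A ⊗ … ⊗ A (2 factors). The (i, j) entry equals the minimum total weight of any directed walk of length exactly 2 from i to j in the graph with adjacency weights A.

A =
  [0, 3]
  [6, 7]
A^⊗2 =
  [0, 3]
  [6, 9]

Each entry (A^⊗2)_ij equals the minimum over all length-2 walks i = v_0 → v_1 → … → v_2 = j of Σ_t A[v_t][v_{t+1}]. For example, for (i, j) = (0, 1) we minimise over 2 possible intermediate vertex sequences; the minimum is 3, attained along the walk 0 → 0 → 1.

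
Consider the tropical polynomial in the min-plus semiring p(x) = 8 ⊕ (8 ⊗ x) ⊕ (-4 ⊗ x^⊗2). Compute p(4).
p(4) = 4

A tropical monomial a ⊗ x^⊗i evaluates to a + i · x. Evaluating each term at x = 4:
  Term 0 contributes 8 + 0 · 4 = 8
  Term 1 contributes 8 + 1 · 4 = 12
  Term 2 contributes -4 + 2 · 4 = 4
p(4) = ⊕ of these = min[8, 12, 4] = 4.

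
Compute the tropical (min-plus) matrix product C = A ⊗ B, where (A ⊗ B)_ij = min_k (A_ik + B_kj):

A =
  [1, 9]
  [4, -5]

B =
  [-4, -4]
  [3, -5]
A ⊗ B =
  [-3, -3]
  [-2, -10]

Apply the min-plus product entry-by-entry:
  C[0][0] = min over k of (A[0][0] + B[0][0] = 1 + -4 = -3, A[0][1] + B[1][0] = 9 + 3 = 12) = -3 (attained at k = 0)
  C[0][1] = min over k of (A[0][0] + B[0][1] = 1 + -4 = -3, A[0][1] + B[1][1] = 9 + -5 = 4) = -3 (attained at k = 0)
  C[1][0] = min over k of (A[1][0] + B[0][0] = 4 + -4 = 0, A[1][1] + B[1][0] = -5 + 3 = -2) = -2 (attained at k = 1)
  C[1][1] = min over k of (A[1][0] + B[0][1] = 4 + -4 = 0, A[1][1] + B[1][1] = -5 + -5 = -10) = -10 (attained at k = 1)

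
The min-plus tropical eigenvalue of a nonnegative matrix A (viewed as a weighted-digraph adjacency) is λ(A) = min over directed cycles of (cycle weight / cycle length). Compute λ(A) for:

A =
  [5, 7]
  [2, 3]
λ(A) = 3

Enumerate directed cycles and compute their means (weight / length). Sample:
  cycle 0 → 0: weight = 5, length = 1, mean = 5/1 ≈ 5.000
  cycle 1 → 1: weight = 3, length = 1, mean = 3/1 ≈ 3.000
  cycle 0 → 1 → 0: weight = 9, length = 2, mean = 9/2 ≈ 4.500
  cycle 1 → 0 → 1: weight = 9, length = 2, mean = 9/2 ≈ 4.500
Minimum mean = 3.000, attained e.g. along the cycle 1 → 1 with weight 3 and length 1. So λ(A) = 3/1 = 3.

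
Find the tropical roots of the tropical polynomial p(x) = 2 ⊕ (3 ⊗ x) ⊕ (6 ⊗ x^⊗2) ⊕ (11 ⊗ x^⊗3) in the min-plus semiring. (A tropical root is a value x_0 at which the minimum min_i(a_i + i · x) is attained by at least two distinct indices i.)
Roots: {-5, -3, -1}

Each tropical root is a break point of the lower envelope of the lines y = a_i + i · x (there are 4 lines, with slopes 0, 1, ..., 3). Only the lines that attain the minimum somewhere contribute to roots; other lines are dominated. Here the surviving (envelope) indices are i = 3, i = 2, i = 1, i = 0.
Intersections between consecutive envelope lines give the roots: for adjacent envelope indices i < j the intersection is x = (a_i − a_j) / (j − i). Reading off the sorted break points: {-5, -3, -1}.
Verification: at each break x_0, at least two indices attain the minimum of min_i(a_i + i · x_0).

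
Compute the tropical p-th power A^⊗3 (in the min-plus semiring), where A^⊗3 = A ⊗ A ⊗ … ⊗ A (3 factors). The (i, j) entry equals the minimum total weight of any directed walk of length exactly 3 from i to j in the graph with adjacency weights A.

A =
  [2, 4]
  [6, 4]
A^⊗3 =
  [6, 8]
  [10, 12]

Each entry (A^⊗3)_ij equals the minimum over all length-3 walks i = v_0 → v_1 → … → v_3 = j of Σ_t A[v_t][v_{t+1}]. For example, for (i, j) = (0, 1) we minimise over 4 possible intermediate vertex sequences; the minimum is 8, attained along the walk 0 → 0 → 0 → 1.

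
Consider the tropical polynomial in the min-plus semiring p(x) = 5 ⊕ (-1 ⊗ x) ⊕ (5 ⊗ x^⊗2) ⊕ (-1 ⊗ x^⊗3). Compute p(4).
p(4) = 3

A tropical monomial a ⊗ x^⊗i evaluates to a + i · x. Evaluating each term at x = 4:
  Term 0 contributes 5 + 0 · 4 = 5
  Term 1 contributes -1 + 1 · 4 = 3
  Term 2 contributes 5 + 2 · 4 = 13
  Term 3 contributes -1 + 3 · 4 = 11
p(4) = ⊕ of these = min[5, 3, 13, 11] = 3.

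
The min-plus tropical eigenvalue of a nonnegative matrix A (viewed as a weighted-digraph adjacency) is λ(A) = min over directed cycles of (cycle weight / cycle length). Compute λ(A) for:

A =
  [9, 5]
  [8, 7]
λ(A) = 13/2

Enumerate directed cycles and compute their means (weight / length). Sample:
  cycle 0 → 0: weight = 9, length = 1, mean = 9/1 ≈ 9.000
  cycle 1 → 1: weight = 7, length = 1, mean = 7/1 ≈ 7.000
  cycle 0 → 1 → 0: weight = 13, length = 2, mean = 13/2 ≈ 6.500
  cycle 1 → 0 → 1: weight = 13, length = 2, mean = 13/2 ≈ 6.500
Minimum mean = 6.500, attained e.g. along the cycle 0 → 1 → 0 with weight 13 and length 2. So λ(A) = 13/2 = 13/2.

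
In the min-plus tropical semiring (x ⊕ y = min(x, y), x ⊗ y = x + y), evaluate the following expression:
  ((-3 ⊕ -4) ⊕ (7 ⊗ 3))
((-3 ⊕ -4) ⊕ (7 ⊗ 3)) = -4

Expand innermost to outermost. Recall ⊕ takes the minimum of its arguments and ⊗ takes their sum. Working out the expression ((-3 ⊕ -4) ⊕ (7 ⊗ 3)) gives -4.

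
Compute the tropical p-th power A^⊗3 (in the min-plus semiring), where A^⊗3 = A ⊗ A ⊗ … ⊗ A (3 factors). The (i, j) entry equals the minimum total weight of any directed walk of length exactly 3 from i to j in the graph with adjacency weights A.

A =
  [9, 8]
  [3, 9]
A^⊗3 =
  [20, 19]
  [14, 20]

Each entry (A^⊗3)_ij equals the minimum over all length-3 walks i = v_0 → v_1 → … → v_3 = j of Σ_t A[v_t][v_{t+1}]. For example, for (i, j) = (0, 1) we minimise over 4 possible intermediate vertex sequences; the minimum is 19, attained along the walk 0 → 1 → 0 → 1.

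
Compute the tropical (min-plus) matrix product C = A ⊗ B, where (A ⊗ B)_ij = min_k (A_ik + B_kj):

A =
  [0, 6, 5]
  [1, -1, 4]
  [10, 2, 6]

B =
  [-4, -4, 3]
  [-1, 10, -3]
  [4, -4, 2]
A ⊗ B =
  [-4, -4, 3]
  [-3, -3, -4]
  [1, 2, -1]

Apply the min-plus product entry-by-entry:
  C[0][0] = min over k of (A[0][0] + B[0][0] = 0 + -4 = -4, A[0][1] + B[1][0] = 6 + -1 = 5, A[0][2] + B[2][0] = 5 + 4 = 9) = -4 (attained at k = 0)
  C[0][1] = min over k of (A[0][0] + B[0][1] = 0 + -4 = -4, A[0][1] + B[1][1] = 6 + 10 = 16, A[0][2] + B[2][1] = 5 + -4 = 1) = -4 (attained at k = 0)
  C[0][2] = min over k of (A[0][0] + B[0][2] = 0 + 3 = 3, A[0][1] + B[1][2] = 6 + -3 = 3, A[0][2] + B[2][2] = 5 + 2 = 7) = 3 (attained at k = 0)
  C[1][0] = min over k of (A[1][0] + B[0][0] = 1 + -4 = -3, A[1][1] + B[1][0] = -1 + -1 = -2, A[1][2] + B[2][0] = 4 + 4 = 8) = -3 (attained at k = 0)
  C[1][1] = min over k of (A[1][0] + B[0][1] = 1 + -4 = -3, A[1][1] + B[1][1] = -1 + 10 = 9, A[1][2] + B[2][1] = 4 + -4 = 0) = -3 (attained at k = 0)
  C[1][2] = min over k of (A[1][0] + B[0][2] = 1 + 3 = 4, A[1][1] + B[1][2] = -1 + -3 = -4, A[1][2] + B[2][2] = 4 + 2 = 6) = -4 (attained at k = 1)
  C[2][0] = min over k of (A[2][0] + B[0][0] = 10 + -4 = 6, A[2][1] + B[1][0] = 2 + -1 = 1, A[2][2] + B[2][0] = 6 + 4 = 10) = 1 (attained at k = 1)
  C[2][1] = min over k of (A[2][0] + B[0][1] = 10 + -4 = 6, A[2][1] + B[1][1] = 2 + 10 = 12, A[2][2] + B[2][1] = 6 + -4 = 2) = 2 (attained at k = 2)
  C[2][2] = min over k of (A[2][0] + B[0][2] = 10 + 3 = 13, A[2][1] + B[1][2] = 2 + -3 = -1, A[2][2] + B[2][2] = 6 + 2 = 8) = -1 (attained at k = 1)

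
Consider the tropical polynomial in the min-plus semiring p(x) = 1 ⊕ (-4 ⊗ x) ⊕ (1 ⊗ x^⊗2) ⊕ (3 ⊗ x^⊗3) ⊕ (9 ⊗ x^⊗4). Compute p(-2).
p(-2) = -6

A tropical monomial a ⊗ x^⊗i evaluates to a + i · x. Evaluating each term at x = -2:
  Term 0 contributes 1 + 0 · -2 = 1
  Term 1 contributes -4 + 1 · -2 = -6
  Term 2 contributes 1 + 2 · -2 = -3
  Term 3 contributes 3 + 3 · -2 = -3
  Term 4 contributes 9 + 4 · -2 = 1
p(-2) = ⊕ of these = min[1, -6, -3, -3, 1] = -6.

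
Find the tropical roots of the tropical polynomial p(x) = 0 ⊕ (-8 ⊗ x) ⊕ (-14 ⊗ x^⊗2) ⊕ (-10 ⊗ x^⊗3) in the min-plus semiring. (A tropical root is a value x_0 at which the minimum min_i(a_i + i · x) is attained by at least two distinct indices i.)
Roots: {-4, 6, 8}

Each tropical root is a break point of the lower envelope of the lines y = a_i + i · x (there are 4 lines, with slopes 0, 1, ..., 3). Only the lines that attain the minimum somewhere contribute to roots; other lines are dominated. Here the surviving (envelope) indices are i = 3, i = 2, i = 1, i = 0.
Intersections between consecutive envelope lines give the roots: for adjacent envelope indices i < j the intersection is x = (a_i − a_j) / (j − i). Reading off the sorted break points: {-4, 6, 8}.
Verification: at each break x_0, at least two indices attain the minimum of min_i(a_i + i · x_0).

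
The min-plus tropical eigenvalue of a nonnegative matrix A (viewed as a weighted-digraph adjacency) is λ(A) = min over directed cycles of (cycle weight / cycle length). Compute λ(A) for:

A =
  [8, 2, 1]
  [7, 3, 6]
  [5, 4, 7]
λ(A) = 3

Enumerate directed cycles and compute their means (weight / length). Sample:
  cycle 0 → 0: weight = 8, length = 1, mean = 8/1 ≈ 8.000
  cycle 1 → 1: weight = 3, length = 1, mean = 3/1 ≈ 3.000
  cycle 2 → 2: weight = 7, length = 1, mean = 7/1 ≈ 7.000
  cycle 0 → 1 → 0: weight = 9, length = 2, mean = 9/2 ≈ 4.500
  cycle 0 → 2 → 0: weight = 6, length = 2, mean = 6/2 ≈ 3.000
  cycle 1 → 0 → 1: weight = 9, length = 2, mean = 9/2 ≈ 4.500
Minimum mean = 3.000, attained e.g. along the cycle 1 → 1 with weight 3 and length 1. So λ(A) = 3/1 = 3.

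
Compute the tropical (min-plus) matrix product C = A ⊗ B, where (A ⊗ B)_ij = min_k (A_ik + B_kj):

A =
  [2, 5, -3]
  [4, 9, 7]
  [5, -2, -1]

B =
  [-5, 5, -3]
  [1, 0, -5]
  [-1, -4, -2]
A ⊗ B =
  [-4, -7, -5]
  [-1, 3, 1]
  [-2, -5, -7]

Apply the min-plus product entry-by-entry:
  C[0][0] = min over k of (A[0][0] + B[0][0] = 2 + -5 = -3, A[0][1] + B[1][0] = 5 + 1 = 6, A[0][2] + B[2][0] = -3 + -1 = -4) = -4 (attained at k = 2)
  C[0][1] = min over k of (A[0][0] + B[0][1] = 2 + 5 = 7, A[0][1] + B[1][1] = 5 + 0 = 5, A[0][2] + B[2][1] = -3 + -4 = -7) = -7 (attained at k = 2)
  C[0][2] = min over k of (A[0][0] + B[0][2] = 2 + -3 = -1, A[0][1] + B[1][2] = 5 + -5 = 0, A[0][2] + B[2][2] = -3 + -2 = -5) = -5 (attained at k = 2)
  C[1][0] = min over k of (A[1][0] + B[0][0] = 4 + -5 = -1, A[1][1] + B[1][0] = 9 + 1 = 10, A[1][2] + B[2][0] = 7 + -1 = 6) = -1 (attained at k = 0)
  C[1][1] = min over k of (A[1][0] + B[0][1] = 4 + 5 = 9, A[1][1] + B[1][1] = 9 + 0 = 9, A[1][2] + B[2][1] = 7 + -4 = 3) = 3 (attained at k = 2)
  C[1][2] = min over k of (A[1][0] + B[0][2] = 4 + -3 = 1, A[1][1] + B[1][2] = 9 + -5 = 4, A[1][2] + B[2][2] = 7 + -2 = 5) = 1 (attained at k = 0)
  C[2][0] = min over k of (A[2][0] + B[0][0] = 5 + -5 = 0, A[2][1] + B[1][0] = -2 + 1 = -1, A[2][2] + B[2][0] = -1 + -1 = -2) = -2 (attained at k = 2)
  C[2][1] = min over k of (A[2][0] + B[0][1] = 5 + 5 = 10, A[2][1] + B[1][1] = -2 + 0 = -2, A[2][2] + B[2][1] = -1 + -4 = -5) = -5 (attained at k = 2)
  C[2][2] = min over k of (A[2][0] + B[0][2] = 5 + -3 = 2, A[2][1] + B[1][2] = -2 + -5 = -7, A[2][2] + B[2][2] = -1 + -2 = -3) = -7 (attained at k = 1)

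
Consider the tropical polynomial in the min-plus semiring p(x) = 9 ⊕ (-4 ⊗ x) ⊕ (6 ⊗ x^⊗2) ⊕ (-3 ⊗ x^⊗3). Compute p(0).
p(0) = -4

A tropical monomial a ⊗ x^⊗i evaluates to a + i · x. Evaluating each term at x = 0:
  Term 0 contributes 9 + 0 · 0 = 9
  Term 1 contributes -4 + 1 · 0 = -4
  Term 2 contributes 6 + 2 · 0 = 6
  Term 3 contributes -3 + 3 · 0 = -3
p(0) = ⊕ of these = min[9, -4, 6, -3] = -4.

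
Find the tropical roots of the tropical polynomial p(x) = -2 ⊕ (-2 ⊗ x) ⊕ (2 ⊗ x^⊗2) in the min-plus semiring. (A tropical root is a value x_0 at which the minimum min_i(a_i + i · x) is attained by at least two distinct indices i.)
Roots: {-4, 0}

Each tropical root is a break point of the lower envelope of the lines y = a_i + i · x (there are 3 lines, with slopes 0, 1, ..., 2). Only the lines that attain the minimum somewhere contribute to roots; other lines are dominated. Here the surviving (envelope) indices are i = 2, i = 1, i = 0.
Intersections between consecutive envelope lines give the roots: for adjacent envelope indices i < j the intersection is x = (a_i − a_j) / (j − i). Reading off the sorted break points: {-4, 0}.
Verification: at each break x_0, at least two indices attain the minimum of min_i(a_i + i · x_0).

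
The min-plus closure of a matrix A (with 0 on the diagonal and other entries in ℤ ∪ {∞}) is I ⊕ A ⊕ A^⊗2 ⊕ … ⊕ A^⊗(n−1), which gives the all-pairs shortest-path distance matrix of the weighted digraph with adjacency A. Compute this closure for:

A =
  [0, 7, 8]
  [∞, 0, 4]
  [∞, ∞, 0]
Closure =
  [0, 7, 8]
  [∞, 0, 4]
  [∞, ∞, 0]

This is the Floyd-Warshall all-pairs shortest-path computation. For each intermediate vertex k = 0, 1, …, 2, update dist[i][j] ← min(dist[i][j], dist[i][k] + dist[k][j]). The final matrix gives, for each (i, j), the minimum total weight of any directed path from i to j (possibly empty when i = j).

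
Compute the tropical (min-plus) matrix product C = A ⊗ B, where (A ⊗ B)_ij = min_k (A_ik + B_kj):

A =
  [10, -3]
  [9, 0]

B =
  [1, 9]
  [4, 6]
A ⊗ B =
  [1, 3]
  [4, 6]

Apply the min-plus product entry-by-entry:
  C[0][0] = min over k of (A[0][0] + B[0][0] = 10 + 1 = 11, A[0][1] + B[1][0] = -3 + 4 = 1) = 1 (attained at k = 1)
  C[0][1] = min over k of (A[0][0] + B[0][1] = 10 + 9 = 19, A[0][1] + B[1][1] = -3 + 6 = 3) = 3 (attained at k = 1)
  C[1][0] = min over k of (A[1][0] + B[0][0] = 9 + 1 = 10, A[1][1] + B[1][0] = 0 + 4 = 4) = 4 (attained at k = 1)
  C[1][1] = min over k of (A[1][0] + B[0][1] = 9 + 9 = 18, A[1][1] + B[1][1] = 0 + 6 = 6) = 6 (attained at k = 1)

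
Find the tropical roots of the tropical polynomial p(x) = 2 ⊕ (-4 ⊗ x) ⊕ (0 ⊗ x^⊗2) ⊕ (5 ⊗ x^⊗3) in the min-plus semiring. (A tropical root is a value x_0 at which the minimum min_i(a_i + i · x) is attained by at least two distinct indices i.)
Roots: {-5, -4, 6}

Each tropical root is a break point of the lower envelope of the lines y = a_i + i · x (there are 4 lines, with slopes 0, 1, ..., 3). Only the lines that attain the minimum somewhere contribute to roots; other lines are dominated. Here the surviving (envelope) indices are i = 3, i = 2, i = 1, i = 0.
Intersections between consecutive envelope lines give the roots: for adjacent envelope indices i < j the intersection is x = (a_i − a_j) / (j − i). Reading off the sorted break points: {-5, -4, 6}.
Verification: at each break x_0, at least two indices attain the minimum of min_i(a_i + i · x_0).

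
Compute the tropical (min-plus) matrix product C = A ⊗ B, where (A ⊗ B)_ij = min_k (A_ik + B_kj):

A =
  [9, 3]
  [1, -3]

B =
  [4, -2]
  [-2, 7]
A ⊗ B =
  [1, 7]
  [-5, -1]

Apply the min-plus product entry-by-entry:
  C[0][0] = min over k of (A[0][0] + B[0][0] = 9 + 4 = 13, A[0][1] + B[1][0] = 3 + -2 = 1) = 1 (attained at k = 1)
  C[0][1] = min over k of (A[0][0] + B[0][1] = 9 + -2 = 7, A[0][1] + B[1][1] = 3 + 7 = 10) = 7 (attained at k = 0)
  C[1][0] = min over k of (A[1][0] + B[0][0] = 1 + 4 = 5, A[1][1] + B[1][0] = -3 + -2 = -5) = -5 (attained at k = 1)
  C[1][1] = min over k of (A[1][0] + B[0][1] = 1 + -2 = -1, A[1][1] + B[1][1] = -3 + 7 = 4) = -1 (attained at k = 0)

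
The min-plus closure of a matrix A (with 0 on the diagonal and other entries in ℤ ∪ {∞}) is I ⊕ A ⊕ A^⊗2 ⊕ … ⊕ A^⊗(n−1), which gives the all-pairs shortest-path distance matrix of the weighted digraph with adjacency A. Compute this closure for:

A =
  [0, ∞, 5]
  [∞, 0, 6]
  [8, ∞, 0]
Closure =
  [0, ∞, 5]
  [14, 0, 6]
  [8, ∞, 0]

This is the Floyd-Warshall all-pairs shortest-path computation. For each intermediate vertex k = 0, 1, …, 2, update dist[i][j] ← min(dist[i][j], dist[i][k] + dist[k][j]). The final matrix gives, for each (i, j), the minimum total weight of any directed path from i to j (possibly empty when i = j).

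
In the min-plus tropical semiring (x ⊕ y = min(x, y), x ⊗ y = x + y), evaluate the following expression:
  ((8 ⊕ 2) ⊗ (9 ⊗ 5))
((8 ⊕ 2) ⊗ (9 ⊗ 5)) = 16

Expand innermost to outermost. Recall ⊕ takes the minimum of its arguments and ⊗ takes their sum. Working out the expression ((8 ⊕ 2) ⊗ (9 ⊗ 5)) gives 16.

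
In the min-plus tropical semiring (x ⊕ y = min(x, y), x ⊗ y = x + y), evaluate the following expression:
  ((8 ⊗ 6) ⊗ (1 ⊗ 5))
((8 ⊗ 6) ⊗ (1 ⊗ 5)) = 20

Expand innermost to outermost. Recall ⊕ takes the minimum of its arguments and ⊗ takes their sum. Working out the expression ((8 ⊗ 6) ⊗ (1 ⊗ 5)) gives 20.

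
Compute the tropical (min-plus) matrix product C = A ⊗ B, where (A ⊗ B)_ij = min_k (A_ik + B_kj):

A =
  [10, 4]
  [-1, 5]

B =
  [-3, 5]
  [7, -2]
A ⊗ B =
  [7, 2]
  [-4, 3]

Apply the min-plus product entry-by-entry:
  C[0][0] = min over k of (A[0][0] + B[0][0] = 10 + -3 = 7, A[0][1] + B[1][0] = 4 + 7 = 11) = 7 (attained at k = 0)
  C[0][1] = min over k of (A[0][0] + B[0][1] = 10 + 5 = 15, A[0][1] + B[1][1] = 4 + -2 = 2) = 2 (attained at k = 1)
  C[1][0] = min over k of (A[1][0] + B[0][0] = -1 + -3 = -4, A[1][1] + B[1][0] = 5 + 7 = 12) = -4 (attained at k = 0)
  C[1][1] = min over k of (A[1][0] + B[0][1] = -1 + 5 = 4, A[1][1] + B[1][1] = 5 + -2 = 3) = 3 (attained at k = 1)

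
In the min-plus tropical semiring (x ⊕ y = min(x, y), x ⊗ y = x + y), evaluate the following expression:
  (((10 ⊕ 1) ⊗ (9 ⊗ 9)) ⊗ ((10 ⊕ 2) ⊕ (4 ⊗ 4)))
(((10 ⊕ 1) ⊗ (9 ⊗ 9)) ⊗ ((10 ⊕ 2) ⊕ (4 ⊗ 4))) = 21

Expand innermost to outermost. Recall ⊕ takes the minimum of its arguments and ⊗ takes their sum. Working out the expression (((10 ⊕ 1) ⊗ (9 ⊗ 9)) ⊗ ((10 ⊕ 2) ⊕ (4 ⊗ 4))) gives 21.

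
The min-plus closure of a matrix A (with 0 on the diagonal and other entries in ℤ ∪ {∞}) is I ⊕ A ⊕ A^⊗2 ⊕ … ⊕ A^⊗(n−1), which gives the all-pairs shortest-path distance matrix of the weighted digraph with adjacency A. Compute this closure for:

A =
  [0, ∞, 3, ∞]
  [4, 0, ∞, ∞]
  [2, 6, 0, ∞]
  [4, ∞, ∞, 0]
Closure =
  [0, 9, 3, ∞]
  [4, 0, 7, ∞]
  [2, 6, 0, ∞]
  [4, 13, 7, 0]

This is the Floyd-Warshall all-pairs shortest-path computation. For each intermediate vertex k = 0, 1, …, 3, update dist[i][j] ← min(dist[i][j], dist[i][k] + dist[k][j]). The final matrix gives, for each (i, j), the minimum total weight of any directed path from i to j (possibly empty when i = j).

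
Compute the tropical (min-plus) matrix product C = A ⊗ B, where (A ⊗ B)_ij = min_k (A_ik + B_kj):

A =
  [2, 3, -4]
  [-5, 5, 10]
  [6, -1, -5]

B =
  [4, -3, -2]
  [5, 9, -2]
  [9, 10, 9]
A ⊗ B =
  [5, -1, 0]
  [-1, -8, -7]
  [4, 3, -3]

Apply the min-plus product entry-by-entry:
  C[0][0] = min over k of (A[0][0] + B[0][0] = 2 + 4 = 6, A[0][1] + B[1][0] = 3 + 5 = 8, A[0][2] + B[2][0] = -4 + 9 = 5) = 5 (attained at k = 2)
  C[0][1] = min over k of (A[0][0] + B[0][1] = 2 + -3 = -1, A[0][1] + B[1][1] = 3 + 9 = 12, A[0][2] + B[2][1] = -4 + 10 = 6) = -1 (attained at k = 0)
  C[0][2] = min over k of (A[0][0] + B[0][2] = 2 + -2 = 0, A[0][1] + B[1][2] = 3 + -2 = 1, A[0][2] + B[2][2] = -4 + 9 = 5) = 0 (attained at k = 0)
  C[1][0] = min over k of (A[1][0] + B[0][0] = -5 + 4 = -1, A[1][1] + B[1][0] = 5 + 5 = 10, A[1][2] + B[2][0] = 10 + 9 = 19) = -1 (attained at k = 0)
  C[1][1] = min over k of (A[1][0] + B[0][1] = -5 + -3 = -8, A[1][1] + B[1][1] = 5 + 9 = 14, A[1][2] + B[2][1] = 10 + 10 = 20) = -8 (attained at k = 0)
  C[1][2] = min over k of (A[1][0] + B[0][2] = -5 + -2 = -7, A[1][1] + B[1][2] = 5 + -2 = 3, A[1][2] + B[2][2] = 10 + 9 = 19) = -7 (attained at k = 0)
  C[2][0] = min over k of (A[2][0] + B[0][0] = 6 + 4 = 10, A[2][1] + B[1][0] = -1 + 5 = 4, A[2][2] + B[2][0] = -5 + 9 = 4) = 4 (attained at k = 1)
  C[2][1] = min over k of (A[2][0] + B[0][1] = 6 + -3 = 3, A[2][1] + B[1][1] = -1 + 9 = 8, A[2][2] + B[2][1] = -5 + 10 = 5) = 3 (attained at k = 0)
  C[2][2] = min over k of (A[2][0] + B[0][2] = 6 + -2 = 4, A[2][1] + B[1][2] = -1 + -2 = -3, A[2][2] + B[2][2] = -5 + 9 = 4) = -3 (attained at k = 1)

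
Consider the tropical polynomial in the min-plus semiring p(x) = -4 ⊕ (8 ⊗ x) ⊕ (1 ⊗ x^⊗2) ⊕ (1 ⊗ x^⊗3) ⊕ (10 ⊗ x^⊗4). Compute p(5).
p(5) = -4

A tropical monomial a ⊗ x^⊗i evaluates to a + i · x. Evaluating each term at x = 5:
  Term 0 contributes -4 + 0 · 5 = -4
  Term 1 contributes 8 + 1 · 5 = 13
  Term 2 contributes 1 + 2 · 5 = 11
  Term 3 contributes 1 + 3 · 5 = 16
  Term 4 contributes 10 + 4 · 5 = 30
p(5) = ⊕ of these = min[-4, 13, 11, 16, 30] = -4.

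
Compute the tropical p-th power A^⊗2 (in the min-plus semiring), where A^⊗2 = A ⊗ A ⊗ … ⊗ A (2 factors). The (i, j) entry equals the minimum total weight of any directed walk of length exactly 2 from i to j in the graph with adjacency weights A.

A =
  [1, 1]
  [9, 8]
A^⊗2 =
  [2, 2]
  [10, 10]

Each entry (A^⊗2)_ij equals the minimum over all length-2 walks i = v_0 → v_1 → … → v_2 = j of Σ_t A[v_t][v_{t+1}]. For example, for (i, j) = (0, 1) we minimise over 2 possible intermediate vertex sequences; the minimum is 2, attained along the walk 0 → 0 → 1.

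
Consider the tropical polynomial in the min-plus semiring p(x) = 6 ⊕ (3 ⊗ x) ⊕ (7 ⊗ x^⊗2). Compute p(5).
p(5) = 6

A tropical monomial a ⊗ x^⊗i evaluates to a + i · x. Evaluating each term at x = 5:
  Term 0 contributes 6 + 0 · 5 = 6
  Term 1 contributes 3 + 1 · 5 = 8
  Term 2 contributes 7 + 2 · 5 = 17
p(5) = ⊕ of these = min[6, 8, 17] = 6.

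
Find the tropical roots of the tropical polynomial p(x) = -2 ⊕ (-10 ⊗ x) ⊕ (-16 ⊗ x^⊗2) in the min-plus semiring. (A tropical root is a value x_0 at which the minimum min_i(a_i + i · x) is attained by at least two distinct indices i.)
Roots: {6, 8}

Each tropical root is a break point of the lower envelope of the lines y = a_i + i · x (there are 3 lines, with slopes 0, 1, ..., 2). Only the lines that attain the minimum somewhere contribute to roots; other lines are dominated. Here the surviving (envelope) indices are i = 2, i = 1, i = 0.
Intersections between consecutive envelope lines give the roots: for adjacent envelope indices i < j the intersection is x = (a_i − a_j) / (j − i). Reading off the sorted break points: {6, 8}.
Verification: at each break x_0, at least two indices attain the minimum of min_i(a_i + i · x_0).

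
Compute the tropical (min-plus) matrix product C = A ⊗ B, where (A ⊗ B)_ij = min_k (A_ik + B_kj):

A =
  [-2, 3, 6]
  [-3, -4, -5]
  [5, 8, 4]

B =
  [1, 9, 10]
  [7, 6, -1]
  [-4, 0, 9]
A ⊗ B =
  [-1, 6, 2]
  [-9, -5, -5]
  [0, 4, 7]

Apply the min-plus product entry-by-entry:
  C[0][0] = min over k of (A[0][0] + B[0][0] = -2 + 1 = -1, A[0][1] + B[1][0] = 3 + 7 = 10, A[0][2] + B[2][0] = 6 + -4 = 2) = -1 (attained at k = 0)
  C[0][1] = min over k of (A[0][0] + B[0][1] = -2 + 9 = 7, A[0][1] + B[1][1] = 3 + 6 = 9, A[0][2] + B[2][1] = 6 + 0 = 6) = 6 (attained at k = 2)
  C[0][2] = min over k of (A[0][0] + B[0][2] = -2 + 10 = 8, A[0][1] + B[1][2] = 3 + -1 = 2, A[0][2] + B[2][2] = 6 + 9 = 15) = 2 (attained at k = 1)
  C[1][0] = min over k of (A[1][0] + B[0][0] = -3 + 1 = -2, A[1][1] + B[1][0] = -4 + 7 = 3, A[1][2] + B[2][0] = -5 + -4 = -9) = -9 (attained at k = 2)
  C[1][1] = min over k of (A[1][0] + B[0][1] = -3 + 9 = 6, A[1][1] + B[1][1] = -4 + 6 = 2, A[1][2] + B[2][1] = -5 + 0 = -5) = -5 (attained at k = 2)
  C[1][2] = min over k of (A[1][0] + B[0][2] = -3 + 10 = 7, A[1][1] + B[1][2] = -4 + -1 = -5, A[1][2] + B[2][2] = -5 + 9 = 4) = -5 (attained at k = 1)
  C[2][0] = min over k of (A[2][0] + B[0][0] = 5 + 1 = 6, A[2][1] + B[1][0] = 8 + 7 = 15, A[2][2] + B[2][0] = 4 + -4 = 0) = 0 (attained at k = 2)
  C[2][1] = min over k of (A[2][0] + B[0][1] = 5 + 9 = 14, A[2][1] + B[1][1] = 8 + 6 = 14, A[2][2] + B[2][1] = 4 + 0 = 4) = 4 (attained at k = 2)
  C[2][2] = min over k of (A[2][0] + B[0][2] = 5 + 10 = 15, A[2][1] + B[1][2] = 8 + -1 = 7, A[2][2] + B[2][2] = 4 + 9 = 13) = 7 (attained at k = 1)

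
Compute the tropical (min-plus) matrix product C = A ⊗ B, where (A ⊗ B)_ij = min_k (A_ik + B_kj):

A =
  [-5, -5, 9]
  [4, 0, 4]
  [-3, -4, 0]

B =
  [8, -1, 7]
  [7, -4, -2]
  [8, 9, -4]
A ⊗ B =
  [2, -9, -7]
  [7, -4, -2]
  [3, -8, -6]

Apply the min-plus product entry-by-entry:
  C[0][0] = min over k of (A[0][0] + B[0][0] = -5 + 8 = 3, A[0][1] + B[1][0] = -5 + 7 = 2, A[0][2] + B[2][0] = 9 + 8 = 17) = 2 (attained at k = 1)
  C[0][1] = min over k of (A[0][0] + B[0][1] = -5 + -1 = -6, A[0][1] + B[1][1] = -5 + -4 = -9, A[0][2] + B[2][1] = 9 + 9 = 18) = -9 (attained at k = 1)
  C[0][2] = min over k of (A[0][0] + B[0][2] = -5 + 7 = 2, A[0][1] + B[1][2] = -5 + -2 = -7, A[0][2] + B[2][2] = 9 + -4 = 5) = -7 (attained at k = 1)
  C[1][0] = min over k of (A[1][0] + B[0][0] = 4 + 8 = 12, A[1][1] + B[1][0] = 0 + 7 = 7, A[1][2] + B[2][0] = 4 + 8 = 12) = 7 (attained at k = 1)
  C[1][1] = min over k of (A[1][0] + B[0][1] = 4 + -1 = 3, A[1][1] + B[1][1] = 0 + -4 = -4, A[1][2] + B[2][1] = 4 + 9 = 13) = -4 (attained at k = 1)
  C[1][2] = min over k of (A[1][0] + B[0][2] = 4 + 7 = 11, A[1][1] + B[1][2] = 0 + -2 = -2, A[1][2] + B[2][2] = 4 + -4 = 0) = -2 (attained at k = 1)
  C[2][0] = min over k of (A[2][0] + B[0][0] = -3 + 8 = 5, A[2][1] + B[1][0] = -4 + 7 = 3, A[2][2] + B[2][0] = 0 + 8 = 8) = 3 (attained at k = 1)
  C[2][1] = min over k of (A[2][0] + B[0][1] = -3 + -1 = -4, A[2][1] + B[1][1] = -4 + -4 = -8, A[2][2] + B[2][1] = 0 + 9 = 9) = -8 (attained at k = 1)
  C[2][2] = min over k of (A[2][0] + B[0][2] = -3 + 7 = 4, A[2][1] + B[1][2] = -4 + -2 = -6, A[2][2] + B[2][2] = 0 + -4 = -4) = -6 (attained at k = 1)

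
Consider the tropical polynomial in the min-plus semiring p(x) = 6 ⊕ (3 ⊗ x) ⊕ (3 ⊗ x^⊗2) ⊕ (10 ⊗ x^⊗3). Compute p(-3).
p(-3) = -3

A tropical monomial a ⊗ x^⊗i evaluates to a + i · x. Evaluating each term at x = -3:
  Term 0 contributes 6 + 0 · -3 = 6
  Term 1 contributes 3 + 1 · -3 = 0
  Term 2 contributes 3 + 2 · -3 = -3
  Term 3 contributes 10 + 3 · -3 = 1
p(-3) = ⊕ of these = min[6, 0, -3, 1] = -3.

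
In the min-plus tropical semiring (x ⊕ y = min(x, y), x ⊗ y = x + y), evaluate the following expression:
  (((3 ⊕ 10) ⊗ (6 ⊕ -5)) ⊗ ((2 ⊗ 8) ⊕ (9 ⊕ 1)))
(((3 ⊕ 10) ⊗ (6 ⊕ -5)) ⊗ ((2 ⊗ 8) ⊕ (9 ⊕ 1))) = -1

Expand innermost to outermost. Recall ⊕ takes the minimum of its arguments and ⊗ takes their sum. Working out the expression (((3 ⊕ 10) ⊗ (6 ⊕ -5)) ⊗ ((2 ⊗ 8) ⊕ (9 ⊕ 1))) gives -1.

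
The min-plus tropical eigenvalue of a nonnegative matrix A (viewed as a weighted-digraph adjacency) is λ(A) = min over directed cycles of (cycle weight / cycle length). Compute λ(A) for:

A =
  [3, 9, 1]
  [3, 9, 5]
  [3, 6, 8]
λ(A) = 2

Enumerate directed cycles and compute their means (weight / length). Sample:
  cycle 0 → 0: weight = 3, length = 1, mean = 3/1 ≈ 3.000
  cycle 1 → 1: weight = 9, length = 1, mean = 9/1 ≈ 9.000
  cycle 2 → 2: weight = 8, length = 1, mean = 8/1 ≈ 8.000
  cycle 0 → 1 → 0: weight = 12, length = 2, mean = 12/2 ≈ 6.000
  cycle 0 → 2 → 0: weight = 4, length = 2, mean = 4/2 ≈ 2.000
  cycle 1 → 0 → 1: weight = 12, length = 2, mean = 12/2 ≈ 6.000
Minimum mean = 2.000, attained e.g. along the cycle 0 → 2 → 0 with weight 4 and length 2. So λ(A) = 4/2 = 2.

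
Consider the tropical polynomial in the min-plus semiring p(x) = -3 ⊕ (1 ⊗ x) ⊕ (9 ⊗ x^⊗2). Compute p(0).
p(0) = -3

A tropical monomial a ⊗ x^⊗i evaluates to a + i · x. Evaluating each term at x = 0:
  Term 0 contributes -3 + 0 · 0 = -3
  Term 1 contributes 1 + 1 · 0 = 1
  Term 2 contributes 9 + 2 · 0 = 9
p(0) = ⊕ of these = min[-3, 1, 9] = -3.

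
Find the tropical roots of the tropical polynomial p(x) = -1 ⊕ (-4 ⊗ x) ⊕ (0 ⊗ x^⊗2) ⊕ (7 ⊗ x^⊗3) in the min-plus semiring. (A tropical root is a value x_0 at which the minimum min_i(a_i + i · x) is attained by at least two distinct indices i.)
Roots: {-7, -4, 3}

Each tropical root is a break point of the lower envelope of the lines y = a_i + i · x (there are 4 lines, with slopes 0, 1, ..., 3). Only the lines that attain the minimum somewhere contribute to roots; other lines are dominated. Here the surviving (envelope) indices are i = 3, i = 2, i = 1, i = 0.
Intersections between consecutive envelope lines give the roots: for adjacent envelope indices i < j the intersection is x = (a_i − a_j) / (j − i). Reading off the sorted break points: {-7, -4, 3}.
Verification: at each break x_0, at least two indices attain the minimum of min_i(a_i + i · x_0).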